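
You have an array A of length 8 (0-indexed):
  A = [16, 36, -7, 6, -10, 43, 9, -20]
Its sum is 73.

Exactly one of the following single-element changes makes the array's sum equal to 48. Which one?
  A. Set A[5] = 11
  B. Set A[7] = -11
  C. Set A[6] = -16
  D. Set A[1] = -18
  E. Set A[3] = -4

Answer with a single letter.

Answer: C

Derivation:
Option A: A[5] 43->11, delta=-32, new_sum=73+(-32)=41
Option B: A[7] -20->-11, delta=9, new_sum=73+(9)=82
Option C: A[6] 9->-16, delta=-25, new_sum=73+(-25)=48 <-- matches target
Option D: A[1] 36->-18, delta=-54, new_sum=73+(-54)=19
Option E: A[3] 6->-4, delta=-10, new_sum=73+(-10)=63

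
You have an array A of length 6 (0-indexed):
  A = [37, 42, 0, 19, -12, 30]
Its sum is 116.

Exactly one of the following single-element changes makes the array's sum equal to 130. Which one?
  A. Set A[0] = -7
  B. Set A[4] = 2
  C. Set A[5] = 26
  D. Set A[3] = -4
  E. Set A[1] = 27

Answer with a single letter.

Option A: A[0] 37->-7, delta=-44, new_sum=116+(-44)=72
Option B: A[4] -12->2, delta=14, new_sum=116+(14)=130 <-- matches target
Option C: A[5] 30->26, delta=-4, new_sum=116+(-4)=112
Option D: A[3] 19->-4, delta=-23, new_sum=116+(-23)=93
Option E: A[1] 42->27, delta=-15, new_sum=116+(-15)=101

Answer: B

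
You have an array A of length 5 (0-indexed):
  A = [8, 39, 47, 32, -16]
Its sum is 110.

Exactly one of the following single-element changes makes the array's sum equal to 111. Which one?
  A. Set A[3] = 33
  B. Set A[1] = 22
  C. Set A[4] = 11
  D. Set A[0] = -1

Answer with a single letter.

Answer: A

Derivation:
Option A: A[3] 32->33, delta=1, new_sum=110+(1)=111 <-- matches target
Option B: A[1] 39->22, delta=-17, new_sum=110+(-17)=93
Option C: A[4] -16->11, delta=27, new_sum=110+(27)=137
Option D: A[0] 8->-1, delta=-9, new_sum=110+(-9)=101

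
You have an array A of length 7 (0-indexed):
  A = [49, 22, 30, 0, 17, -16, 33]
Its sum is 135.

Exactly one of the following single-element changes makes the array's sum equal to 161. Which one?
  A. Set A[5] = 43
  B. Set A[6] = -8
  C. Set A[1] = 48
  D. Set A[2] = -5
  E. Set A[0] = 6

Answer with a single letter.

Answer: C

Derivation:
Option A: A[5] -16->43, delta=59, new_sum=135+(59)=194
Option B: A[6] 33->-8, delta=-41, new_sum=135+(-41)=94
Option C: A[1] 22->48, delta=26, new_sum=135+(26)=161 <-- matches target
Option D: A[2] 30->-5, delta=-35, new_sum=135+(-35)=100
Option E: A[0] 49->6, delta=-43, new_sum=135+(-43)=92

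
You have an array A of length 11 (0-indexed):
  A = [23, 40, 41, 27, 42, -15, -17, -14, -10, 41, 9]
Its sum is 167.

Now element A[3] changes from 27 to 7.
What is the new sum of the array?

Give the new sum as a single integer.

Old value at index 3: 27
New value at index 3: 7
Delta = 7 - 27 = -20
New sum = old_sum + delta = 167 + (-20) = 147

Answer: 147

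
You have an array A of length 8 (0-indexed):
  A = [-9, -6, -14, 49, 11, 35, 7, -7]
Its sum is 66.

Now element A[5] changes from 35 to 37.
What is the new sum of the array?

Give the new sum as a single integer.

Answer: 68

Derivation:
Old value at index 5: 35
New value at index 5: 37
Delta = 37 - 35 = 2
New sum = old_sum + delta = 66 + (2) = 68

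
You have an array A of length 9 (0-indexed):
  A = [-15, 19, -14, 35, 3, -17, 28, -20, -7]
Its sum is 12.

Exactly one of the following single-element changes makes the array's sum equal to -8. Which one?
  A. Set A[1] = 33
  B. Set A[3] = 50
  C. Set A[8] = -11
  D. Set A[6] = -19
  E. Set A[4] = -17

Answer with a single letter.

Answer: E

Derivation:
Option A: A[1] 19->33, delta=14, new_sum=12+(14)=26
Option B: A[3] 35->50, delta=15, new_sum=12+(15)=27
Option C: A[8] -7->-11, delta=-4, new_sum=12+(-4)=8
Option D: A[6] 28->-19, delta=-47, new_sum=12+(-47)=-35
Option E: A[4] 3->-17, delta=-20, new_sum=12+(-20)=-8 <-- matches target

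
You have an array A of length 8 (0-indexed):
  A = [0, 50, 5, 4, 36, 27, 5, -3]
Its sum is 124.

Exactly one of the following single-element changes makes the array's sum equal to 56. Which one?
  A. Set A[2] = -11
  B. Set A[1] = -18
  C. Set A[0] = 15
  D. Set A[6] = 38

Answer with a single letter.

Answer: B

Derivation:
Option A: A[2] 5->-11, delta=-16, new_sum=124+(-16)=108
Option B: A[1] 50->-18, delta=-68, new_sum=124+(-68)=56 <-- matches target
Option C: A[0] 0->15, delta=15, new_sum=124+(15)=139
Option D: A[6] 5->38, delta=33, new_sum=124+(33)=157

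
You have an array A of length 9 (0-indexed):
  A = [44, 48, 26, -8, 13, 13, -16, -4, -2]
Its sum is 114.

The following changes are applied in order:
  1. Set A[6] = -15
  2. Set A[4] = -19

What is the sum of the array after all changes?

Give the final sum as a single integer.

Answer: 83

Derivation:
Initial sum: 114
Change 1: A[6] -16 -> -15, delta = 1, sum = 115
Change 2: A[4] 13 -> -19, delta = -32, sum = 83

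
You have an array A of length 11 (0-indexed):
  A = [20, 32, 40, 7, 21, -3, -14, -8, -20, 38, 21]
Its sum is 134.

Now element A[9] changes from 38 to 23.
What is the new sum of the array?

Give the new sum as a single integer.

Answer: 119

Derivation:
Old value at index 9: 38
New value at index 9: 23
Delta = 23 - 38 = -15
New sum = old_sum + delta = 134 + (-15) = 119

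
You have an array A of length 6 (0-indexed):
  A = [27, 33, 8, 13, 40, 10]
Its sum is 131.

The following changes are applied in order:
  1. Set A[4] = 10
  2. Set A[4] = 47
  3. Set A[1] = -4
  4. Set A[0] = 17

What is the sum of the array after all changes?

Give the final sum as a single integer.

Initial sum: 131
Change 1: A[4] 40 -> 10, delta = -30, sum = 101
Change 2: A[4] 10 -> 47, delta = 37, sum = 138
Change 3: A[1] 33 -> -4, delta = -37, sum = 101
Change 4: A[0] 27 -> 17, delta = -10, sum = 91

Answer: 91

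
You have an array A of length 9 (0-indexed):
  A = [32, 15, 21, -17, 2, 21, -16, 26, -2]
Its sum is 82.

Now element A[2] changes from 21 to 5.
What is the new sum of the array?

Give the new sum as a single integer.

Answer: 66

Derivation:
Old value at index 2: 21
New value at index 2: 5
Delta = 5 - 21 = -16
New sum = old_sum + delta = 82 + (-16) = 66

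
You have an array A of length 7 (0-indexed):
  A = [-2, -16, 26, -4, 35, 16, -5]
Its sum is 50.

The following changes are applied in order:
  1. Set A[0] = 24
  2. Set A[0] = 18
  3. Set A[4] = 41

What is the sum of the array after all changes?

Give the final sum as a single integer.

Answer: 76

Derivation:
Initial sum: 50
Change 1: A[0] -2 -> 24, delta = 26, sum = 76
Change 2: A[0] 24 -> 18, delta = -6, sum = 70
Change 3: A[4] 35 -> 41, delta = 6, sum = 76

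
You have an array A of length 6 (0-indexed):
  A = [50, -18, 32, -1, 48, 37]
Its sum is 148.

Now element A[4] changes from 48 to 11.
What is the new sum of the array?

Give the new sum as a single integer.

Old value at index 4: 48
New value at index 4: 11
Delta = 11 - 48 = -37
New sum = old_sum + delta = 148 + (-37) = 111

Answer: 111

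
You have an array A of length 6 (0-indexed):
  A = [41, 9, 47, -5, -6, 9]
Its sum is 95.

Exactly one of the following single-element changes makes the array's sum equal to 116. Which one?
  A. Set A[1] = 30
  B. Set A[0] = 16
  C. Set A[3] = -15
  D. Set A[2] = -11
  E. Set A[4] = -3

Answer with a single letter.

Option A: A[1] 9->30, delta=21, new_sum=95+(21)=116 <-- matches target
Option B: A[0] 41->16, delta=-25, new_sum=95+(-25)=70
Option C: A[3] -5->-15, delta=-10, new_sum=95+(-10)=85
Option D: A[2] 47->-11, delta=-58, new_sum=95+(-58)=37
Option E: A[4] -6->-3, delta=3, new_sum=95+(3)=98

Answer: A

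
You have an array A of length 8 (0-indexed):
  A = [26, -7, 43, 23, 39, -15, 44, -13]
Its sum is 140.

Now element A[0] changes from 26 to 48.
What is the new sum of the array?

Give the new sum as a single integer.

Old value at index 0: 26
New value at index 0: 48
Delta = 48 - 26 = 22
New sum = old_sum + delta = 140 + (22) = 162

Answer: 162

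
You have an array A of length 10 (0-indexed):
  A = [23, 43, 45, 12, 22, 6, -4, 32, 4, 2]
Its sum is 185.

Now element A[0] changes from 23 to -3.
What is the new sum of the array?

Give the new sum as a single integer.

Answer: 159

Derivation:
Old value at index 0: 23
New value at index 0: -3
Delta = -3 - 23 = -26
New sum = old_sum + delta = 185 + (-26) = 159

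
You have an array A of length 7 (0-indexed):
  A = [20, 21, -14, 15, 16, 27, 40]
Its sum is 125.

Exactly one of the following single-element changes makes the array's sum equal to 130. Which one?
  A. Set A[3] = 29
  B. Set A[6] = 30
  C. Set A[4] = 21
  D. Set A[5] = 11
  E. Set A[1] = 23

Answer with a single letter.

Option A: A[3] 15->29, delta=14, new_sum=125+(14)=139
Option B: A[6] 40->30, delta=-10, new_sum=125+(-10)=115
Option C: A[4] 16->21, delta=5, new_sum=125+(5)=130 <-- matches target
Option D: A[5] 27->11, delta=-16, new_sum=125+(-16)=109
Option E: A[1] 21->23, delta=2, new_sum=125+(2)=127

Answer: C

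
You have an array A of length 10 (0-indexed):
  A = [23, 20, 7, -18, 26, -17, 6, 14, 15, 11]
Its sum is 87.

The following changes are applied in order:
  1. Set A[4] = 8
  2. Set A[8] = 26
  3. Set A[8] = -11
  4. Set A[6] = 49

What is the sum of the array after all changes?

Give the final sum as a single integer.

Answer: 86

Derivation:
Initial sum: 87
Change 1: A[4] 26 -> 8, delta = -18, sum = 69
Change 2: A[8] 15 -> 26, delta = 11, sum = 80
Change 3: A[8] 26 -> -11, delta = -37, sum = 43
Change 4: A[6] 6 -> 49, delta = 43, sum = 86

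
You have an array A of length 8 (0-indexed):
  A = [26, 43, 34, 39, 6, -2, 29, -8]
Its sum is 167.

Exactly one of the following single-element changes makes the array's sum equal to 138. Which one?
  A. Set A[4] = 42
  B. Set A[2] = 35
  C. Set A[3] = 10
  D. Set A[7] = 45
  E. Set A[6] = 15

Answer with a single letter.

Answer: C

Derivation:
Option A: A[4] 6->42, delta=36, new_sum=167+(36)=203
Option B: A[2] 34->35, delta=1, new_sum=167+(1)=168
Option C: A[3] 39->10, delta=-29, new_sum=167+(-29)=138 <-- matches target
Option D: A[7] -8->45, delta=53, new_sum=167+(53)=220
Option E: A[6] 29->15, delta=-14, new_sum=167+(-14)=153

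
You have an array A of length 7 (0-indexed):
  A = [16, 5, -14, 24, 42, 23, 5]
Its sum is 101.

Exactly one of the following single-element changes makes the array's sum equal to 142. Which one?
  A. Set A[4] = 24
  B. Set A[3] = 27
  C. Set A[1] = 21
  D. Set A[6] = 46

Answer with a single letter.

Option A: A[4] 42->24, delta=-18, new_sum=101+(-18)=83
Option B: A[3] 24->27, delta=3, new_sum=101+(3)=104
Option C: A[1] 5->21, delta=16, new_sum=101+(16)=117
Option D: A[6] 5->46, delta=41, new_sum=101+(41)=142 <-- matches target

Answer: D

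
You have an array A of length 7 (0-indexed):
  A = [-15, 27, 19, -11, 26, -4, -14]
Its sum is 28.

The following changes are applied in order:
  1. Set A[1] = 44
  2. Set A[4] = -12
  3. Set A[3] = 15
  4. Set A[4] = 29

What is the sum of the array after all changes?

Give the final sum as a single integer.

Answer: 74

Derivation:
Initial sum: 28
Change 1: A[1] 27 -> 44, delta = 17, sum = 45
Change 2: A[4] 26 -> -12, delta = -38, sum = 7
Change 3: A[3] -11 -> 15, delta = 26, sum = 33
Change 4: A[4] -12 -> 29, delta = 41, sum = 74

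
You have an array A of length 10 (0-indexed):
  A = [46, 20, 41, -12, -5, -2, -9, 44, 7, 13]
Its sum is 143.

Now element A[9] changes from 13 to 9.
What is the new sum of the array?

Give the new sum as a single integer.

Answer: 139

Derivation:
Old value at index 9: 13
New value at index 9: 9
Delta = 9 - 13 = -4
New sum = old_sum + delta = 143 + (-4) = 139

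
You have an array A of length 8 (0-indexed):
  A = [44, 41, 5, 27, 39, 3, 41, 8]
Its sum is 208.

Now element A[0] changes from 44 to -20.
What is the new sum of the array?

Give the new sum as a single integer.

Answer: 144

Derivation:
Old value at index 0: 44
New value at index 0: -20
Delta = -20 - 44 = -64
New sum = old_sum + delta = 208 + (-64) = 144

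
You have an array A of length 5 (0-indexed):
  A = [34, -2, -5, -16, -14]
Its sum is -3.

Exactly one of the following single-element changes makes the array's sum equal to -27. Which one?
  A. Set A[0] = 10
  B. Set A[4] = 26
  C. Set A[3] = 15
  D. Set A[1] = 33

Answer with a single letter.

Option A: A[0] 34->10, delta=-24, new_sum=-3+(-24)=-27 <-- matches target
Option B: A[4] -14->26, delta=40, new_sum=-3+(40)=37
Option C: A[3] -16->15, delta=31, new_sum=-3+(31)=28
Option D: A[1] -2->33, delta=35, new_sum=-3+(35)=32

Answer: A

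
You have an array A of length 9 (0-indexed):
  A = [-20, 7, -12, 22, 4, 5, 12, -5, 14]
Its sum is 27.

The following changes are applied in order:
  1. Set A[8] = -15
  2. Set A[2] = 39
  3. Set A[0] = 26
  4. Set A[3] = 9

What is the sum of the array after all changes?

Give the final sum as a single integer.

Answer: 82

Derivation:
Initial sum: 27
Change 1: A[8] 14 -> -15, delta = -29, sum = -2
Change 2: A[2] -12 -> 39, delta = 51, sum = 49
Change 3: A[0] -20 -> 26, delta = 46, sum = 95
Change 4: A[3] 22 -> 9, delta = -13, sum = 82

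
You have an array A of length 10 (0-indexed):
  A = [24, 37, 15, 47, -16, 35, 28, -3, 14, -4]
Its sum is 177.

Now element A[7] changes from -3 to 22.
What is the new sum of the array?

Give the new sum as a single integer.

Answer: 202

Derivation:
Old value at index 7: -3
New value at index 7: 22
Delta = 22 - -3 = 25
New sum = old_sum + delta = 177 + (25) = 202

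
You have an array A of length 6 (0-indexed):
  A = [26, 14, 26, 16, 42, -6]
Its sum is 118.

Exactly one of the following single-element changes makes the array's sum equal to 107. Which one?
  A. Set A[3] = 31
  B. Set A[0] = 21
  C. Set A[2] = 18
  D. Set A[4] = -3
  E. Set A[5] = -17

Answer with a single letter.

Answer: E

Derivation:
Option A: A[3] 16->31, delta=15, new_sum=118+(15)=133
Option B: A[0] 26->21, delta=-5, new_sum=118+(-5)=113
Option C: A[2] 26->18, delta=-8, new_sum=118+(-8)=110
Option D: A[4] 42->-3, delta=-45, new_sum=118+(-45)=73
Option E: A[5] -6->-17, delta=-11, new_sum=118+(-11)=107 <-- matches target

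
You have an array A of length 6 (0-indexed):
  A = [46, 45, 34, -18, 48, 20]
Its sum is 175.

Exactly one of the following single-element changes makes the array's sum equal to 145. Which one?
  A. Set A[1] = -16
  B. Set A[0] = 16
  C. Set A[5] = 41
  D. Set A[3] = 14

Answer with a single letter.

Option A: A[1] 45->-16, delta=-61, new_sum=175+(-61)=114
Option B: A[0] 46->16, delta=-30, new_sum=175+(-30)=145 <-- matches target
Option C: A[5] 20->41, delta=21, new_sum=175+(21)=196
Option D: A[3] -18->14, delta=32, new_sum=175+(32)=207

Answer: B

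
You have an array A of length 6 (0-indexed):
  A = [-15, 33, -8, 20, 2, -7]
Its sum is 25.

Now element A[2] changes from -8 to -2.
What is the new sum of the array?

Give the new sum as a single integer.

Answer: 31

Derivation:
Old value at index 2: -8
New value at index 2: -2
Delta = -2 - -8 = 6
New sum = old_sum + delta = 25 + (6) = 31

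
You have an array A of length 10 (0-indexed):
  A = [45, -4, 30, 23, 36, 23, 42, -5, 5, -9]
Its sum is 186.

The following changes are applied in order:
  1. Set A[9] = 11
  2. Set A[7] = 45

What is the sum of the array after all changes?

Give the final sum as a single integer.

Answer: 256

Derivation:
Initial sum: 186
Change 1: A[9] -9 -> 11, delta = 20, sum = 206
Change 2: A[7] -5 -> 45, delta = 50, sum = 256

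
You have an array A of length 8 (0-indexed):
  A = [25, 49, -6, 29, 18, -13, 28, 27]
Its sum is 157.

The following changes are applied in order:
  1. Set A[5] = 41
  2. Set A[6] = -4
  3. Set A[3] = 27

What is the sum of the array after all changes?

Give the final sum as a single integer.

Answer: 177

Derivation:
Initial sum: 157
Change 1: A[5] -13 -> 41, delta = 54, sum = 211
Change 2: A[6] 28 -> -4, delta = -32, sum = 179
Change 3: A[3] 29 -> 27, delta = -2, sum = 177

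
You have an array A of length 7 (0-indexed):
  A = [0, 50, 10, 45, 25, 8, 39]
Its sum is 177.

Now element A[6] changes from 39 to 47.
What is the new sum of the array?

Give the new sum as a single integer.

Answer: 185

Derivation:
Old value at index 6: 39
New value at index 6: 47
Delta = 47 - 39 = 8
New sum = old_sum + delta = 177 + (8) = 185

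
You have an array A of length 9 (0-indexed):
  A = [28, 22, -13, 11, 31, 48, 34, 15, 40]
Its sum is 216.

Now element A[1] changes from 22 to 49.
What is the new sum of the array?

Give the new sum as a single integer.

Old value at index 1: 22
New value at index 1: 49
Delta = 49 - 22 = 27
New sum = old_sum + delta = 216 + (27) = 243

Answer: 243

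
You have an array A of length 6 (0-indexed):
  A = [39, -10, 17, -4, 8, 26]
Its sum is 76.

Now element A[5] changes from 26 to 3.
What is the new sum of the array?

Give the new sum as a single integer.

Old value at index 5: 26
New value at index 5: 3
Delta = 3 - 26 = -23
New sum = old_sum + delta = 76 + (-23) = 53

Answer: 53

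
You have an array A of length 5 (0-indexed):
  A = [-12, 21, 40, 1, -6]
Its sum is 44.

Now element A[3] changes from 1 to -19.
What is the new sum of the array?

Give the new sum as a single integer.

Old value at index 3: 1
New value at index 3: -19
Delta = -19 - 1 = -20
New sum = old_sum + delta = 44 + (-20) = 24

Answer: 24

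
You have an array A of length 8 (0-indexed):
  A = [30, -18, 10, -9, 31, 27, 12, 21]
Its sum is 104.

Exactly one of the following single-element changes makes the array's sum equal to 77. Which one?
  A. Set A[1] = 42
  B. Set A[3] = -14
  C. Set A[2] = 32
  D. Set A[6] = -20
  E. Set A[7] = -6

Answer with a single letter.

Answer: E

Derivation:
Option A: A[1] -18->42, delta=60, new_sum=104+(60)=164
Option B: A[3] -9->-14, delta=-5, new_sum=104+(-5)=99
Option C: A[2] 10->32, delta=22, new_sum=104+(22)=126
Option D: A[6] 12->-20, delta=-32, new_sum=104+(-32)=72
Option E: A[7] 21->-6, delta=-27, new_sum=104+(-27)=77 <-- matches target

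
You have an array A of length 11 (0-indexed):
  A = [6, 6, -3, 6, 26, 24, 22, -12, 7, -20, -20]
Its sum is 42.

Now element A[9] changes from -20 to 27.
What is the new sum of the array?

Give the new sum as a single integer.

Old value at index 9: -20
New value at index 9: 27
Delta = 27 - -20 = 47
New sum = old_sum + delta = 42 + (47) = 89

Answer: 89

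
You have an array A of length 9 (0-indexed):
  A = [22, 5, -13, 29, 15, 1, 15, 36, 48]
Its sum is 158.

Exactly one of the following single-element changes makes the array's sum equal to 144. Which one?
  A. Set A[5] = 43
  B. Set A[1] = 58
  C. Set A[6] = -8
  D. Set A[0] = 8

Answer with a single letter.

Answer: D

Derivation:
Option A: A[5] 1->43, delta=42, new_sum=158+(42)=200
Option B: A[1] 5->58, delta=53, new_sum=158+(53)=211
Option C: A[6] 15->-8, delta=-23, new_sum=158+(-23)=135
Option D: A[0] 22->8, delta=-14, new_sum=158+(-14)=144 <-- matches target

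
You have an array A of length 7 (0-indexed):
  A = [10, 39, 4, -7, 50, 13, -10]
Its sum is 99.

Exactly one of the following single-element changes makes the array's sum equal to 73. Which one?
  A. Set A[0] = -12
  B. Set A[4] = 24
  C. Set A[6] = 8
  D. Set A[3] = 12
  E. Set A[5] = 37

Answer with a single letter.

Answer: B

Derivation:
Option A: A[0] 10->-12, delta=-22, new_sum=99+(-22)=77
Option B: A[4] 50->24, delta=-26, new_sum=99+(-26)=73 <-- matches target
Option C: A[6] -10->8, delta=18, new_sum=99+(18)=117
Option D: A[3] -7->12, delta=19, new_sum=99+(19)=118
Option E: A[5] 13->37, delta=24, new_sum=99+(24)=123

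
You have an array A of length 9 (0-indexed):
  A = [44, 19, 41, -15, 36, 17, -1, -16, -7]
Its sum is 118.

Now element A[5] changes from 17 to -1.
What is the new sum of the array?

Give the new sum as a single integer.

Old value at index 5: 17
New value at index 5: -1
Delta = -1 - 17 = -18
New sum = old_sum + delta = 118 + (-18) = 100

Answer: 100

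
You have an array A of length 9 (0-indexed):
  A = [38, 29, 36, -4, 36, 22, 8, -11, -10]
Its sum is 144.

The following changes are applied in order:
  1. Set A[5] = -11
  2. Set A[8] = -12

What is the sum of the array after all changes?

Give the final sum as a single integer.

Initial sum: 144
Change 1: A[5] 22 -> -11, delta = -33, sum = 111
Change 2: A[8] -10 -> -12, delta = -2, sum = 109

Answer: 109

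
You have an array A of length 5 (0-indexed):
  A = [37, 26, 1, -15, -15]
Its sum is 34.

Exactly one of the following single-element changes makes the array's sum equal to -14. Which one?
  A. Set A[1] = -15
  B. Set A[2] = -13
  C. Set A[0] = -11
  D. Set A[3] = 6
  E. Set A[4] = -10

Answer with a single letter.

Answer: C

Derivation:
Option A: A[1] 26->-15, delta=-41, new_sum=34+(-41)=-7
Option B: A[2] 1->-13, delta=-14, new_sum=34+(-14)=20
Option C: A[0] 37->-11, delta=-48, new_sum=34+(-48)=-14 <-- matches target
Option D: A[3] -15->6, delta=21, new_sum=34+(21)=55
Option E: A[4] -15->-10, delta=5, new_sum=34+(5)=39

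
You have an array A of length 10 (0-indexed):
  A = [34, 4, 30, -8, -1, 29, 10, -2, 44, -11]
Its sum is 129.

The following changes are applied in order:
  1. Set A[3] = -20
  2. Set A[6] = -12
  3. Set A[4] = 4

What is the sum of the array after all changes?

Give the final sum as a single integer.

Initial sum: 129
Change 1: A[3] -8 -> -20, delta = -12, sum = 117
Change 2: A[6] 10 -> -12, delta = -22, sum = 95
Change 3: A[4] -1 -> 4, delta = 5, sum = 100

Answer: 100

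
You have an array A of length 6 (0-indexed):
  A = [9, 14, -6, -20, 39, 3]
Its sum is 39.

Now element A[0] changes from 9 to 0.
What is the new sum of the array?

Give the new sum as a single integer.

Old value at index 0: 9
New value at index 0: 0
Delta = 0 - 9 = -9
New sum = old_sum + delta = 39 + (-9) = 30

Answer: 30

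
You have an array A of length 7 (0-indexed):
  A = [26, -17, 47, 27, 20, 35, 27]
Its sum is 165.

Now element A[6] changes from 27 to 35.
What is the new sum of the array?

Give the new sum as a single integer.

Old value at index 6: 27
New value at index 6: 35
Delta = 35 - 27 = 8
New sum = old_sum + delta = 165 + (8) = 173

Answer: 173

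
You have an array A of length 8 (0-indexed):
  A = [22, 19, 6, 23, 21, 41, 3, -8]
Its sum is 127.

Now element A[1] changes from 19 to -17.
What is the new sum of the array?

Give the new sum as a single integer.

Answer: 91

Derivation:
Old value at index 1: 19
New value at index 1: -17
Delta = -17 - 19 = -36
New sum = old_sum + delta = 127 + (-36) = 91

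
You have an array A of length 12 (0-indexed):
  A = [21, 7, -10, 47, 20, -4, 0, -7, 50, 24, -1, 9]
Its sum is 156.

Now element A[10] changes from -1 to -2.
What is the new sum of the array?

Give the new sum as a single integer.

Answer: 155

Derivation:
Old value at index 10: -1
New value at index 10: -2
Delta = -2 - -1 = -1
New sum = old_sum + delta = 156 + (-1) = 155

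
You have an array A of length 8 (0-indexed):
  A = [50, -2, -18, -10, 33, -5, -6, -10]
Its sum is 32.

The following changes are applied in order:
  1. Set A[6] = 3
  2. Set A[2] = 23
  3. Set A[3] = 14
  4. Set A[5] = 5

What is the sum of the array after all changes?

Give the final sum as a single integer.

Answer: 116

Derivation:
Initial sum: 32
Change 1: A[6] -6 -> 3, delta = 9, sum = 41
Change 2: A[2] -18 -> 23, delta = 41, sum = 82
Change 3: A[3] -10 -> 14, delta = 24, sum = 106
Change 4: A[5] -5 -> 5, delta = 10, sum = 116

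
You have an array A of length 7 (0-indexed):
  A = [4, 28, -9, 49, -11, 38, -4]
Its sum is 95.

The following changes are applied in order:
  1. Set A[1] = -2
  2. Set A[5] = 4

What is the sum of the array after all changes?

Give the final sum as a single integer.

Initial sum: 95
Change 1: A[1] 28 -> -2, delta = -30, sum = 65
Change 2: A[5] 38 -> 4, delta = -34, sum = 31

Answer: 31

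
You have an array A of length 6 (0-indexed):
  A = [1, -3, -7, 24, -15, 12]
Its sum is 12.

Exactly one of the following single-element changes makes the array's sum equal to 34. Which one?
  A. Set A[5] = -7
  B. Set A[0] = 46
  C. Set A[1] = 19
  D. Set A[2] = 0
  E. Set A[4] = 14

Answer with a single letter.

Option A: A[5] 12->-7, delta=-19, new_sum=12+(-19)=-7
Option B: A[0] 1->46, delta=45, new_sum=12+(45)=57
Option C: A[1] -3->19, delta=22, new_sum=12+(22)=34 <-- matches target
Option D: A[2] -7->0, delta=7, new_sum=12+(7)=19
Option E: A[4] -15->14, delta=29, new_sum=12+(29)=41

Answer: C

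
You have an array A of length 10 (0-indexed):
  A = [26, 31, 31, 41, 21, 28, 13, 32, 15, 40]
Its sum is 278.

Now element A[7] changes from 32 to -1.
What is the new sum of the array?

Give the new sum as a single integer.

Answer: 245

Derivation:
Old value at index 7: 32
New value at index 7: -1
Delta = -1 - 32 = -33
New sum = old_sum + delta = 278 + (-33) = 245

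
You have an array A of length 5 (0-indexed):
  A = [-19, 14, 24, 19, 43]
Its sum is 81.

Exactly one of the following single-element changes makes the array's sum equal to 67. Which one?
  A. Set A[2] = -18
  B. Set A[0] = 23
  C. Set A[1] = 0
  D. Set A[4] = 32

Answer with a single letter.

Answer: C

Derivation:
Option A: A[2] 24->-18, delta=-42, new_sum=81+(-42)=39
Option B: A[0] -19->23, delta=42, new_sum=81+(42)=123
Option C: A[1] 14->0, delta=-14, new_sum=81+(-14)=67 <-- matches target
Option D: A[4] 43->32, delta=-11, new_sum=81+(-11)=70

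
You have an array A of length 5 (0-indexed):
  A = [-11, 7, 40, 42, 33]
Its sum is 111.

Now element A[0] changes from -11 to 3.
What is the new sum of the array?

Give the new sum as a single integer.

Old value at index 0: -11
New value at index 0: 3
Delta = 3 - -11 = 14
New sum = old_sum + delta = 111 + (14) = 125

Answer: 125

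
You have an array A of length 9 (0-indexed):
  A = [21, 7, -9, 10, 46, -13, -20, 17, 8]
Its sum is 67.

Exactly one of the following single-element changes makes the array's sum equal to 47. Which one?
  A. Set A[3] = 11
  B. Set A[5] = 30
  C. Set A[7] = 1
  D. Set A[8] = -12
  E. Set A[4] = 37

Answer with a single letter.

Answer: D

Derivation:
Option A: A[3] 10->11, delta=1, new_sum=67+(1)=68
Option B: A[5] -13->30, delta=43, new_sum=67+(43)=110
Option C: A[7] 17->1, delta=-16, new_sum=67+(-16)=51
Option D: A[8] 8->-12, delta=-20, new_sum=67+(-20)=47 <-- matches target
Option E: A[4] 46->37, delta=-9, new_sum=67+(-9)=58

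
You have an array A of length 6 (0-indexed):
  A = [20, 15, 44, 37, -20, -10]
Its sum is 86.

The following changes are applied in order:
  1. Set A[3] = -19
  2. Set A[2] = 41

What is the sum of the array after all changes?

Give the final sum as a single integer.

Answer: 27

Derivation:
Initial sum: 86
Change 1: A[3] 37 -> -19, delta = -56, sum = 30
Change 2: A[2] 44 -> 41, delta = -3, sum = 27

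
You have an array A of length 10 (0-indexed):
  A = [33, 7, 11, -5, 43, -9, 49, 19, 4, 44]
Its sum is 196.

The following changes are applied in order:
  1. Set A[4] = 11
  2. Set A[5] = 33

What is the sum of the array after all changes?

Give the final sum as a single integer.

Initial sum: 196
Change 1: A[4] 43 -> 11, delta = -32, sum = 164
Change 2: A[5] -9 -> 33, delta = 42, sum = 206

Answer: 206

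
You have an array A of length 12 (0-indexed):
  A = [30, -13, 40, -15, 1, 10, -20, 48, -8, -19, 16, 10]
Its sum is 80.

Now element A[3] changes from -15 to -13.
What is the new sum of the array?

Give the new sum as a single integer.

Answer: 82

Derivation:
Old value at index 3: -15
New value at index 3: -13
Delta = -13 - -15 = 2
New sum = old_sum + delta = 80 + (2) = 82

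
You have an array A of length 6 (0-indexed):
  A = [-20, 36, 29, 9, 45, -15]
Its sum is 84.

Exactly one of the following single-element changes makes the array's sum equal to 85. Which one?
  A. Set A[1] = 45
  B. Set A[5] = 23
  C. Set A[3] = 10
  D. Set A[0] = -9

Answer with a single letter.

Answer: C

Derivation:
Option A: A[1] 36->45, delta=9, new_sum=84+(9)=93
Option B: A[5] -15->23, delta=38, new_sum=84+(38)=122
Option C: A[3] 9->10, delta=1, new_sum=84+(1)=85 <-- matches target
Option D: A[0] -20->-9, delta=11, new_sum=84+(11)=95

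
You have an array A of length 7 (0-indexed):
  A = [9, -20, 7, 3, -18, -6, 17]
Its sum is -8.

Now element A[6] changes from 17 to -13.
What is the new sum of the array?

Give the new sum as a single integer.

Answer: -38

Derivation:
Old value at index 6: 17
New value at index 6: -13
Delta = -13 - 17 = -30
New sum = old_sum + delta = -8 + (-30) = -38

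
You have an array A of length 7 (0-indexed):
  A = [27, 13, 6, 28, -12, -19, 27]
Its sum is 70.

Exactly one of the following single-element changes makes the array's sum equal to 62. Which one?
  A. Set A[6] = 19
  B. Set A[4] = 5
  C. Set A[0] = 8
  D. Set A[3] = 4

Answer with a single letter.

Answer: A

Derivation:
Option A: A[6] 27->19, delta=-8, new_sum=70+(-8)=62 <-- matches target
Option B: A[4] -12->5, delta=17, new_sum=70+(17)=87
Option C: A[0] 27->8, delta=-19, new_sum=70+(-19)=51
Option D: A[3] 28->4, delta=-24, new_sum=70+(-24)=46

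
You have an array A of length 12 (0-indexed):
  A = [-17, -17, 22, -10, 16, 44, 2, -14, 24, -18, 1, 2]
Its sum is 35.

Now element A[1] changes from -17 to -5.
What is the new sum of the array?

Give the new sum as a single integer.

Answer: 47

Derivation:
Old value at index 1: -17
New value at index 1: -5
Delta = -5 - -17 = 12
New sum = old_sum + delta = 35 + (12) = 47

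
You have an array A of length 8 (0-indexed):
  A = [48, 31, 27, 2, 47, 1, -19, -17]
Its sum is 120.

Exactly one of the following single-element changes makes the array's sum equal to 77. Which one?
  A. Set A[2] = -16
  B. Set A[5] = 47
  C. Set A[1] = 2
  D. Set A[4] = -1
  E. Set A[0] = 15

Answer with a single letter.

Option A: A[2] 27->-16, delta=-43, new_sum=120+(-43)=77 <-- matches target
Option B: A[5] 1->47, delta=46, new_sum=120+(46)=166
Option C: A[1] 31->2, delta=-29, new_sum=120+(-29)=91
Option D: A[4] 47->-1, delta=-48, new_sum=120+(-48)=72
Option E: A[0] 48->15, delta=-33, new_sum=120+(-33)=87

Answer: A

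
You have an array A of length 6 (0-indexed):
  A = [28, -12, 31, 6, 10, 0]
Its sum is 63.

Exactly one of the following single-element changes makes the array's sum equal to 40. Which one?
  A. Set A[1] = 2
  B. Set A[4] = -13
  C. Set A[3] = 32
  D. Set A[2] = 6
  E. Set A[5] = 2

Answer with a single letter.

Answer: B

Derivation:
Option A: A[1] -12->2, delta=14, new_sum=63+(14)=77
Option B: A[4] 10->-13, delta=-23, new_sum=63+(-23)=40 <-- matches target
Option C: A[3] 6->32, delta=26, new_sum=63+(26)=89
Option D: A[2] 31->6, delta=-25, new_sum=63+(-25)=38
Option E: A[5] 0->2, delta=2, new_sum=63+(2)=65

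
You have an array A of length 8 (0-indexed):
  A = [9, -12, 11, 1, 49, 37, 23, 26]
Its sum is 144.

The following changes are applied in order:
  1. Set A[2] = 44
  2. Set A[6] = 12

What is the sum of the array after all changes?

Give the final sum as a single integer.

Initial sum: 144
Change 1: A[2] 11 -> 44, delta = 33, sum = 177
Change 2: A[6] 23 -> 12, delta = -11, sum = 166

Answer: 166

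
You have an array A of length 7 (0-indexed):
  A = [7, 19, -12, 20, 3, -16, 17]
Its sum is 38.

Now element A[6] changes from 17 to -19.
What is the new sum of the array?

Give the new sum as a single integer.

Old value at index 6: 17
New value at index 6: -19
Delta = -19 - 17 = -36
New sum = old_sum + delta = 38 + (-36) = 2

Answer: 2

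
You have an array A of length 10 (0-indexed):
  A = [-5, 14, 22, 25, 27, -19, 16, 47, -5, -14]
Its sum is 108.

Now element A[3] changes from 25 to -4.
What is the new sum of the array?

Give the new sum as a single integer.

Answer: 79

Derivation:
Old value at index 3: 25
New value at index 3: -4
Delta = -4 - 25 = -29
New sum = old_sum + delta = 108 + (-29) = 79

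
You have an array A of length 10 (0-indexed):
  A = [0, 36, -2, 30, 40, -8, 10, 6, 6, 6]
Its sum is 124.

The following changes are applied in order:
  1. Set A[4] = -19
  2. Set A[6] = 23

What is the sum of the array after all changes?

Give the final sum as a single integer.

Initial sum: 124
Change 1: A[4] 40 -> -19, delta = -59, sum = 65
Change 2: A[6] 10 -> 23, delta = 13, sum = 78

Answer: 78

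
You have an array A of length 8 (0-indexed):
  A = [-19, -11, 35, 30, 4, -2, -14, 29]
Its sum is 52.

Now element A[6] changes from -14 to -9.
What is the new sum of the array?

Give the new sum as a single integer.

Old value at index 6: -14
New value at index 6: -9
Delta = -9 - -14 = 5
New sum = old_sum + delta = 52 + (5) = 57

Answer: 57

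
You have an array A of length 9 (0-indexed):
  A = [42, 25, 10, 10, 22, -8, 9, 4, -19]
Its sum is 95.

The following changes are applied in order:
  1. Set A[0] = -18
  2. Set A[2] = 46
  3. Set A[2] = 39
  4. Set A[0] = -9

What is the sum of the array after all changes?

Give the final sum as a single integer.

Initial sum: 95
Change 1: A[0] 42 -> -18, delta = -60, sum = 35
Change 2: A[2] 10 -> 46, delta = 36, sum = 71
Change 3: A[2] 46 -> 39, delta = -7, sum = 64
Change 4: A[0] -18 -> -9, delta = 9, sum = 73

Answer: 73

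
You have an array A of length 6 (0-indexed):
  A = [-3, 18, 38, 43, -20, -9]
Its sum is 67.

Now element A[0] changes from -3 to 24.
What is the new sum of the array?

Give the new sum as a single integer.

Answer: 94

Derivation:
Old value at index 0: -3
New value at index 0: 24
Delta = 24 - -3 = 27
New sum = old_sum + delta = 67 + (27) = 94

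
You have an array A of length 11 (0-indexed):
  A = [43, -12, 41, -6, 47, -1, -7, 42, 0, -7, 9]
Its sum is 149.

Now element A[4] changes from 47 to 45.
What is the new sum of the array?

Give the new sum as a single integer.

Answer: 147

Derivation:
Old value at index 4: 47
New value at index 4: 45
Delta = 45 - 47 = -2
New sum = old_sum + delta = 149 + (-2) = 147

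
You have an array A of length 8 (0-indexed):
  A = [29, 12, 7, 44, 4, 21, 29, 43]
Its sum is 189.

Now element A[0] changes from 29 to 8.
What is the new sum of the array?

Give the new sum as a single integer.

Old value at index 0: 29
New value at index 0: 8
Delta = 8 - 29 = -21
New sum = old_sum + delta = 189 + (-21) = 168

Answer: 168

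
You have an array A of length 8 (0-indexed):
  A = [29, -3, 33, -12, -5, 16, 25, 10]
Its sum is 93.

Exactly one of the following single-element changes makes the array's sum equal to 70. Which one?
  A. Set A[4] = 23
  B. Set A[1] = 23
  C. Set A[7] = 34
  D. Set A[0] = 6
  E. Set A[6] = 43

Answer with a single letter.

Answer: D

Derivation:
Option A: A[4] -5->23, delta=28, new_sum=93+(28)=121
Option B: A[1] -3->23, delta=26, new_sum=93+(26)=119
Option C: A[7] 10->34, delta=24, new_sum=93+(24)=117
Option D: A[0] 29->6, delta=-23, new_sum=93+(-23)=70 <-- matches target
Option E: A[6] 25->43, delta=18, new_sum=93+(18)=111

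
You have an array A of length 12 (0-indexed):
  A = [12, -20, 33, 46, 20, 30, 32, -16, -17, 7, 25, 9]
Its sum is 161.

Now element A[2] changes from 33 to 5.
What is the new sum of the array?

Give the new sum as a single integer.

Old value at index 2: 33
New value at index 2: 5
Delta = 5 - 33 = -28
New sum = old_sum + delta = 161 + (-28) = 133

Answer: 133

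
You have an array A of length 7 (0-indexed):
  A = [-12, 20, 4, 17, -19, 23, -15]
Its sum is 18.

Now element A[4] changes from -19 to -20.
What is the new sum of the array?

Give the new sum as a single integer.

Old value at index 4: -19
New value at index 4: -20
Delta = -20 - -19 = -1
New sum = old_sum + delta = 18 + (-1) = 17

Answer: 17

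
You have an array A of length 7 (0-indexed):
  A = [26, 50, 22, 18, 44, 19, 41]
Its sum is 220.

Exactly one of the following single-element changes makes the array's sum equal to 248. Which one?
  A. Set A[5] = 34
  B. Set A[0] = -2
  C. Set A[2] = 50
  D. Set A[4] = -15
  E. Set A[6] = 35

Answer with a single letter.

Answer: C

Derivation:
Option A: A[5] 19->34, delta=15, new_sum=220+(15)=235
Option B: A[0] 26->-2, delta=-28, new_sum=220+(-28)=192
Option C: A[2] 22->50, delta=28, new_sum=220+(28)=248 <-- matches target
Option D: A[4] 44->-15, delta=-59, new_sum=220+(-59)=161
Option E: A[6] 41->35, delta=-6, new_sum=220+(-6)=214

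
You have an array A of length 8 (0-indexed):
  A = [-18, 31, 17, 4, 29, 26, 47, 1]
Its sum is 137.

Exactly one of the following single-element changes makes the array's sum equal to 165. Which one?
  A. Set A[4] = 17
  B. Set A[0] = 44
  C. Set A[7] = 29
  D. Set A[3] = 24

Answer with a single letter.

Answer: C

Derivation:
Option A: A[4] 29->17, delta=-12, new_sum=137+(-12)=125
Option B: A[0] -18->44, delta=62, new_sum=137+(62)=199
Option C: A[7] 1->29, delta=28, new_sum=137+(28)=165 <-- matches target
Option D: A[3] 4->24, delta=20, new_sum=137+(20)=157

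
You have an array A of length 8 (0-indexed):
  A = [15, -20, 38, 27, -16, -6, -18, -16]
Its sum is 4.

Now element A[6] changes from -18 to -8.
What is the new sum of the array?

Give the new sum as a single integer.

Answer: 14

Derivation:
Old value at index 6: -18
New value at index 6: -8
Delta = -8 - -18 = 10
New sum = old_sum + delta = 4 + (10) = 14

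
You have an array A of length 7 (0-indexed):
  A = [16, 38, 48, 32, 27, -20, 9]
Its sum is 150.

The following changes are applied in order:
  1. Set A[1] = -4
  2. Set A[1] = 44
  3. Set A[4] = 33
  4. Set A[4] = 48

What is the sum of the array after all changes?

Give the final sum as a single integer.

Initial sum: 150
Change 1: A[1] 38 -> -4, delta = -42, sum = 108
Change 2: A[1] -4 -> 44, delta = 48, sum = 156
Change 3: A[4] 27 -> 33, delta = 6, sum = 162
Change 4: A[4] 33 -> 48, delta = 15, sum = 177

Answer: 177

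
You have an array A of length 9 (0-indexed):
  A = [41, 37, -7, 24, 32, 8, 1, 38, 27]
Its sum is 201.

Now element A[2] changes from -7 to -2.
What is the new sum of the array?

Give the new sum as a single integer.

Old value at index 2: -7
New value at index 2: -2
Delta = -2 - -7 = 5
New sum = old_sum + delta = 201 + (5) = 206

Answer: 206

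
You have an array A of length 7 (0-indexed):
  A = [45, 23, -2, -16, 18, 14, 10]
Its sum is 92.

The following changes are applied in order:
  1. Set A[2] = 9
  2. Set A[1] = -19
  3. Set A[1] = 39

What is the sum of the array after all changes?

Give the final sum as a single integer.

Initial sum: 92
Change 1: A[2] -2 -> 9, delta = 11, sum = 103
Change 2: A[1] 23 -> -19, delta = -42, sum = 61
Change 3: A[1] -19 -> 39, delta = 58, sum = 119

Answer: 119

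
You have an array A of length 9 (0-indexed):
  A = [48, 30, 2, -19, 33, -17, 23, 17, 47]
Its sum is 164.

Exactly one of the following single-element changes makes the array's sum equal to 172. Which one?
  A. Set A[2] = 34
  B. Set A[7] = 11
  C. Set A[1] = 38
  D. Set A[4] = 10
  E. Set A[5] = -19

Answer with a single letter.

Answer: C

Derivation:
Option A: A[2] 2->34, delta=32, new_sum=164+(32)=196
Option B: A[7] 17->11, delta=-6, new_sum=164+(-6)=158
Option C: A[1] 30->38, delta=8, new_sum=164+(8)=172 <-- matches target
Option D: A[4] 33->10, delta=-23, new_sum=164+(-23)=141
Option E: A[5] -17->-19, delta=-2, new_sum=164+(-2)=162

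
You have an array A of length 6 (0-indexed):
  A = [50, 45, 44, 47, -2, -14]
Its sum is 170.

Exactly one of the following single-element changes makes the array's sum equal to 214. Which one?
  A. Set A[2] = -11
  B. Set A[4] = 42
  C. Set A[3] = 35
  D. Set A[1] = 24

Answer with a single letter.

Answer: B

Derivation:
Option A: A[2] 44->-11, delta=-55, new_sum=170+(-55)=115
Option B: A[4] -2->42, delta=44, new_sum=170+(44)=214 <-- matches target
Option C: A[3] 47->35, delta=-12, new_sum=170+(-12)=158
Option D: A[1] 45->24, delta=-21, new_sum=170+(-21)=149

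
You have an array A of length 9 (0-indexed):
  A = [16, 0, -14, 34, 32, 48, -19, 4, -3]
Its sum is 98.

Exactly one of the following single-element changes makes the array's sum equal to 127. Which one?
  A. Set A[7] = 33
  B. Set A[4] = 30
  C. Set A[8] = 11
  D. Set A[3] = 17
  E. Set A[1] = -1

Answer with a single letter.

Answer: A

Derivation:
Option A: A[7] 4->33, delta=29, new_sum=98+(29)=127 <-- matches target
Option B: A[4] 32->30, delta=-2, new_sum=98+(-2)=96
Option C: A[8] -3->11, delta=14, new_sum=98+(14)=112
Option D: A[3] 34->17, delta=-17, new_sum=98+(-17)=81
Option E: A[1] 0->-1, delta=-1, new_sum=98+(-1)=97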